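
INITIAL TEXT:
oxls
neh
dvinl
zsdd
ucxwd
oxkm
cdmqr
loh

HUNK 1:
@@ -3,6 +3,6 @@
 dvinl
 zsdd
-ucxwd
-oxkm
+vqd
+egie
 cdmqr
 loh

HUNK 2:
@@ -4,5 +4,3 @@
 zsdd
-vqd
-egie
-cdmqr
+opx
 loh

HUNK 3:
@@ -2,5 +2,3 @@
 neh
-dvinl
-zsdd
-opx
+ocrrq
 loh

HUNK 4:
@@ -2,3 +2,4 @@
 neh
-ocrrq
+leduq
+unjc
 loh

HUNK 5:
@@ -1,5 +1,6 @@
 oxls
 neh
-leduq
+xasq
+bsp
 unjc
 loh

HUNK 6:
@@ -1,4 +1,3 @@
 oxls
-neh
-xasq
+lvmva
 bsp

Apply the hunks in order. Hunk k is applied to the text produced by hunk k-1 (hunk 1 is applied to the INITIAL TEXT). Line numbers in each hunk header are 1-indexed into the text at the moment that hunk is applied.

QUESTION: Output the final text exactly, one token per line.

Hunk 1: at line 3 remove [ucxwd,oxkm] add [vqd,egie] -> 8 lines: oxls neh dvinl zsdd vqd egie cdmqr loh
Hunk 2: at line 4 remove [vqd,egie,cdmqr] add [opx] -> 6 lines: oxls neh dvinl zsdd opx loh
Hunk 3: at line 2 remove [dvinl,zsdd,opx] add [ocrrq] -> 4 lines: oxls neh ocrrq loh
Hunk 4: at line 2 remove [ocrrq] add [leduq,unjc] -> 5 lines: oxls neh leduq unjc loh
Hunk 5: at line 1 remove [leduq] add [xasq,bsp] -> 6 lines: oxls neh xasq bsp unjc loh
Hunk 6: at line 1 remove [neh,xasq] add [lvmva] -> 5 lines: oxls lvmva bsp unjc loh

Answer: oxls
lvmva
bsp
unjc
loh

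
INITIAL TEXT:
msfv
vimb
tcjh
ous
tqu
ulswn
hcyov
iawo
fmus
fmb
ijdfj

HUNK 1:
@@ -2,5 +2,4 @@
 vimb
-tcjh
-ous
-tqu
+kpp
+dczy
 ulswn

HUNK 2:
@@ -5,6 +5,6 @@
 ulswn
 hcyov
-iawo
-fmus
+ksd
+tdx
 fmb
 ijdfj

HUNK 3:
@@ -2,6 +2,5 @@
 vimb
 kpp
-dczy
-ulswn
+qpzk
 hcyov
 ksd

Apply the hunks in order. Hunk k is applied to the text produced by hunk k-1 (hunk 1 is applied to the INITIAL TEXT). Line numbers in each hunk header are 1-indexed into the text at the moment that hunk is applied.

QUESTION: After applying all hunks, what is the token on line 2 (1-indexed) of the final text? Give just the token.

Answer: vimb

Derivation:
Hunk 1: at line 2 remove [tcjh,ous,tqu] add [kpp,dczy] -> 10 lines: msfv vimb kpp dczy ulswn hcyov iawo fmus fmb ijdfj
Hunk 2: at line 5 remove [iawo,fmus] add [ksd,tdx] -> 10 lines: msfv vimb kpp dczy ulswn hcyov ksd tdx fmb ijdfj
Hunk 3: at line 2 remove [dczy,ulswn] add [qpzk] -> 9 lines: msfv vimb kpp qpzk hcyov ksd tdx fmb ijdfj
Final line 2: vimb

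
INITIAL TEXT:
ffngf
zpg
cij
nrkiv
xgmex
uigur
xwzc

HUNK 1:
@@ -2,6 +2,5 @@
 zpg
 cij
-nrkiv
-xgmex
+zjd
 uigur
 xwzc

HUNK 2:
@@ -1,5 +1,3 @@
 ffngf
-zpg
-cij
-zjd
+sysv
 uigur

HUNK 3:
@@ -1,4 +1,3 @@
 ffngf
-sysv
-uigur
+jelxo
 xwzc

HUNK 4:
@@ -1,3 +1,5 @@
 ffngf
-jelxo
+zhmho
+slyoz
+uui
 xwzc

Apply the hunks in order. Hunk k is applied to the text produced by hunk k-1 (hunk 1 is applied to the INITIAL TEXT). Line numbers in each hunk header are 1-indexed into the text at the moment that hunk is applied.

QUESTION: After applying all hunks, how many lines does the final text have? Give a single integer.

Hunk 1: at line 2 remove [nrkiv,xgmex] add [zjd] -> 6 lines: ffngf zpg cij zjd uigur xwzc
Hunk 2: at line 1 remove [zpg,cij,zjd] add [sysv] -> 4 lines: ffngf sysv uigur xwzc
Hunk 3: at line 1 remove [sysv,uigur] add [jelxo] -> 3 lines: ffngf jelxo xwzc
Hunk 4: at line 1 remove [jelxo] add [zhmho,slyoz,uui] -> 5 lines: ffngf zhmho slyoz uui xwzc
Final line count: 5

Answer: 5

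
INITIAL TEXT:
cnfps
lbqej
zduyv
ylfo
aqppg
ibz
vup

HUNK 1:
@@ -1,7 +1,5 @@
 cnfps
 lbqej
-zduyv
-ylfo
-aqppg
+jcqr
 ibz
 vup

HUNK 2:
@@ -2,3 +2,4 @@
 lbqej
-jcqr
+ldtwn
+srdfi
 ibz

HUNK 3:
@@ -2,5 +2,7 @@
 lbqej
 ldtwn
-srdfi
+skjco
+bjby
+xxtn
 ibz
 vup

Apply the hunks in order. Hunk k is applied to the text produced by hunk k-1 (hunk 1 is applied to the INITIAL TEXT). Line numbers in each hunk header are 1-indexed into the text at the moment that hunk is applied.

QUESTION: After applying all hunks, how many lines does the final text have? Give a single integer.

Hunk 1: at line 1 remove [zduyv,ylfo,aqppg] add [jcqr] -> 5 lines: cnfps lbqej jcqr ibz vup
Hunk 2: at line 2 remove [jcqr] add [ldtwn,srdfi] -> 6 lines: cnfps lbqej ldtwn srdfi ibz vup
Hunk 3: at line 2 remove [srdfi] add [skjco,bjby,xxtn] -> 8 lines: cnfps lbqej ldtwn skjco bjby xxtn ibz vup
Final line count: 8

Answer: 8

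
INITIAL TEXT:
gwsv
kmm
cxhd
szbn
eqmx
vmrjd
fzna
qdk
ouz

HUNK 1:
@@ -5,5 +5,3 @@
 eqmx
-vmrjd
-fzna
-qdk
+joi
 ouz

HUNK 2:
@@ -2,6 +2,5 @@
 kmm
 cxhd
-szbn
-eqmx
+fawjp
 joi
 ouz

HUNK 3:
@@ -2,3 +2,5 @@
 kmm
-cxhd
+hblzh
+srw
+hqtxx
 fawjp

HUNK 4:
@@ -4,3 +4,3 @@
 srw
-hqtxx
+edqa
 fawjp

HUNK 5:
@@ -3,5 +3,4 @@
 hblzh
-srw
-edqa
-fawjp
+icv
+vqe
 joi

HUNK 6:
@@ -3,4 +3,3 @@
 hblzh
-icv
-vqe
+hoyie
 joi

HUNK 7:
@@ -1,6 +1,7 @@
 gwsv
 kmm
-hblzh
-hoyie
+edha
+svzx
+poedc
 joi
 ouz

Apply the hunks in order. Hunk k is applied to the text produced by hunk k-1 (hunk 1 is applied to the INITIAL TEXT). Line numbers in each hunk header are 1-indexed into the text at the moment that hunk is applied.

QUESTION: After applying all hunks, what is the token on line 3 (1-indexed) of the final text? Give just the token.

Hunk 1: at line 5 remove [vmrjd,fzna,qdk] add [joi] -> 7 lines: gwsv kmm cxhd szbn eqmx joi ouz
Hunk 2: at line 2 remove [szbn,eqmx] add [fawjp] -> 6 lines: gwsv kmm cxhd fawjp joi ouz
Hunk 3: at line 2 remove [cxhd] add [hblzh,srw,hqtxx] -> 8 lines: gwsv kmm hblzh srw hqtxx fawjp joi ouz
Hunk 4: at line 4 remove [hqtxx] add [edqa] -> 8 lines: gwsv kmm hblzh srw edqa fawjp joi ouz
Hunk 5: at line 3 remove [srw,edqa,fawjp] add [icv,vqe] -> 7 lines: gwsv kmm hblzh icv vqe joi ouz
Hunk 6: at line 3 remove [icv,vqe] add [hoyie] -> 6 lines: gwsv kmm hblzh hoyie joi ouz
Hunk 7: at line 1 remove [hblzh,hoyie] add [edha,svzx,poedc] -> 7 lines: gwsv kmm edha svzx poedc joi ouz
Final line 3: edha

Answer: edha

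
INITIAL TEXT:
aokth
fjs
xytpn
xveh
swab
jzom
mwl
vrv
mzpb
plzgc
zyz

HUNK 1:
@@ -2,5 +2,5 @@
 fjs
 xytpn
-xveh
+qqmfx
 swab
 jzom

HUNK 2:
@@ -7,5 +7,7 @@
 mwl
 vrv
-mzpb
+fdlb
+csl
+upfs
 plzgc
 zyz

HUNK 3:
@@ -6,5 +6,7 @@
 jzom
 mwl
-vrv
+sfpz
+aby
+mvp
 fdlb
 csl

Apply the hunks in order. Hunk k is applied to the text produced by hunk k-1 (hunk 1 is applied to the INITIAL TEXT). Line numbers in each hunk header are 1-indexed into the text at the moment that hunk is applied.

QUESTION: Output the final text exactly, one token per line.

Hunk 1: at line 2 remove [xveh] add [qqmfx] -> 11 lines: aokth fjs xytpn qqmfx swab jzom mwl vrv mzpb plzgc zyz
Hunk 2: at line 7 remove [mzpb] add [fdlb,csl,upfs] -> 13 lines: aokth fjs xytpn qqmfx swab jzom mwl vrv fdlb csl upfs plzgc zyz
Hunk 3: at line 6 remove [vrv] add [sfpz,aby,mvp] -> 15 lines: aokth fjs xytpn qqmfx swab jzom mwl sfpz aby mvp fdlb csl upfs plzgc zyz

Answer: aokth
fjs
xytpn
qqmfx
swab
jzom
mwl
sfpz
aby
mvp
fdlb
csl
upfs
plzgc
zyz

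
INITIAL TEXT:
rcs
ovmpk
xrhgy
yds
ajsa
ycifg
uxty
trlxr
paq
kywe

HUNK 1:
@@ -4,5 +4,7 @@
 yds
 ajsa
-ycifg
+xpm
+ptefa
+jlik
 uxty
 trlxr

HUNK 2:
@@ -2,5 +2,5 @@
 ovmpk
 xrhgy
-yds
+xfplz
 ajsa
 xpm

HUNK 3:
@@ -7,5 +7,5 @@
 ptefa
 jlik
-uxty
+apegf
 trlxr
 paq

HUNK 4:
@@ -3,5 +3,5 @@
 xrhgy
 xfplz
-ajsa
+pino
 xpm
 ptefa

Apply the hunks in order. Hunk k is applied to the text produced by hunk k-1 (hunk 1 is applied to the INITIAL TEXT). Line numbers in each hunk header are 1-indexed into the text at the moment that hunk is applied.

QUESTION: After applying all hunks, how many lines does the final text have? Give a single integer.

Hunk 1: at line 4 remove [ycifg] add [xpm,ptefa,jlik] -> 12 lines: rcs ovmpk xrhgy yds ajsa xpm ptefa jlik uxty trlxr paq kywe
Hunk 2: at line 2 remove [yds] add [xfplz] -> 12 lines: rcs ovmpk xrhgy xfplz ajsa xpm ptefa jlik uxty trlxr paq kywe
Hunk 3: at line 7 remove [uxty] add [apegf] -> 12 lines: rcs ovmpk xrhgy xfplz ajsa xpm ptefa jlik apegf trlxr paq kywe
Hunk 4: at line 3 remove [ajsa] add [pino] -> 12 lines: rcs ovmpk xrhgy xfplz pino xpm ptefa jlik apegf trlxr paq kywe
Final line count: 12

Answer: 12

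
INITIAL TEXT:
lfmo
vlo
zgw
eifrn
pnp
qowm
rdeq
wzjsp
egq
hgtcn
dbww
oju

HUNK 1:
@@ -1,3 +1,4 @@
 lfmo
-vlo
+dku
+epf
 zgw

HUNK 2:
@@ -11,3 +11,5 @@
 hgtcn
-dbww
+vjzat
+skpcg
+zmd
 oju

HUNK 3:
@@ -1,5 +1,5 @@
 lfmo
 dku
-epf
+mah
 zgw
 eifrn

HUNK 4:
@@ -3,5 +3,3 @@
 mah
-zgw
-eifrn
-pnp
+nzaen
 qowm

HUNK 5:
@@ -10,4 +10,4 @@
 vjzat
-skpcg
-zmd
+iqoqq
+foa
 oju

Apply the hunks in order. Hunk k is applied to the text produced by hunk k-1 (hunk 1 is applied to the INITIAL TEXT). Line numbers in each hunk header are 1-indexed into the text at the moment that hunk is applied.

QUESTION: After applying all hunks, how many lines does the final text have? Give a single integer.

Hunk 1: at line 1 remove [vlo] add [dku,epf] -> 13 lines: lfmo dku epf zgw eifrn pnp qowm rdeq wzjsp egq hgtcn dbww oju
Hunk 2: at line 11 remove [dbww] add [vjzat,skpcg,zmd] -> 15 lines: lfmo dku epf zgw eifrn pnp qowm rdeq wzjsp egq hgtcn vjzat skpcg zmd oju
Hunk 3: at line 1 remove [epf] add [mah] -> 15 lines: lfmo dku mah zgw eifrn pnp qowm rdeq wzjsp egq hgtcn vjzat skpcg zmd oju
Hunk 4: at line 3 remove [zgw,eifrn,pnp] add [nzaen] -> 13 lines: lfmo dku mah nzaen qowm rdeq wzjsp egq hgtcn vjzat skpcg zmd oju
Hunk 5: at line 10 remove [skpcg,zmd] add [iqoqq,foa] -> 13 lines: lfmo dku mah nzaen qowm rdeq wzjsp egq hgtcn vjzat iqoqq foa oju
Final line count: 13

Answer: 13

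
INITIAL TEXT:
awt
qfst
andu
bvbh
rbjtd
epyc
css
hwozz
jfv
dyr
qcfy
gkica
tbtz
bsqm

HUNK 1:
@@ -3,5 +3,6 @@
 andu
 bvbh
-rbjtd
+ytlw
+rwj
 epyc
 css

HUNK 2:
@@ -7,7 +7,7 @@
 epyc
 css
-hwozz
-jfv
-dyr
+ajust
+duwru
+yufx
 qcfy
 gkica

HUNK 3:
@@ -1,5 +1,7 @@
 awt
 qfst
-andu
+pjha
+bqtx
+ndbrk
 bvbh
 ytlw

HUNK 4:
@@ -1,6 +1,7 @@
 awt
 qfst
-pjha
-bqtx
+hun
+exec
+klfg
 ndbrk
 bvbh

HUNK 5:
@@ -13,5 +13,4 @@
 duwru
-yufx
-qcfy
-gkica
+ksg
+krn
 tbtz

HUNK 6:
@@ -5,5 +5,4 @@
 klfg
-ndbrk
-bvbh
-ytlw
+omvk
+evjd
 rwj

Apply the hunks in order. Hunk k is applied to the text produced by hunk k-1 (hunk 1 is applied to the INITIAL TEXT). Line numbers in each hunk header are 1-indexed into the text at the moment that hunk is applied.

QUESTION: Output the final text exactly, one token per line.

Hunk 1: at line 3 remove [rbjtd] add [ytlw,rwj] -> 15 lines: awt qfst andu bvbh ytlw rwj epyc css hwozz jfv dyr qcfy gkica tbtz bsqm
Hunk 2: at line 7 remove [hwozz,jfv,dyr] add [ajust,duwru,yufx] -> 15 lines: awt qfst andu bvbh ytlw rwj epyc css ajust duwru yufx qcfy gkica tbtz bsqm
Hunk 3: at line 1 remove [andu] add [pjha,bqtx,ndbrk] -> 17 lines: awt qfst pjha bqtx ndbrk bvbh ytlw rwj epyc css ajust duwru yufx qcfy gkica tbtz bsqm
Hunk 4: at line 1 remove [pjha,bqtx] add [hun,exec,klfg] -> 18 lines: awt qfst hun exec klfg ndbrk bvbh ytlw rwj epyc css ajust duwru yufx qcfy gkica tbtz bsqm
Hunk 5: at line 13 remove [yufx,qcfy,gkica] add [ksg,krn] -> 17 lines: awt qfst hun exec klfg ndbrk bvbh ytlw rwj epyc css ajust duwru ksg krn tbtz bsqm
Hunk 6: at line 5 remove [ndbrk,bvbh,ytlw] add [omvk,evjd] -> 16 lines: awt qfst hun exec klfg omvk evjd rwj epyc css ajust duwru ksg krn tbtz bsqm

Answer: awt
qfst
hun
exec
klfg
omvk
evjd
rwj
epyc
css
ajust
duwru
ksg
krn
tbtz
bsqm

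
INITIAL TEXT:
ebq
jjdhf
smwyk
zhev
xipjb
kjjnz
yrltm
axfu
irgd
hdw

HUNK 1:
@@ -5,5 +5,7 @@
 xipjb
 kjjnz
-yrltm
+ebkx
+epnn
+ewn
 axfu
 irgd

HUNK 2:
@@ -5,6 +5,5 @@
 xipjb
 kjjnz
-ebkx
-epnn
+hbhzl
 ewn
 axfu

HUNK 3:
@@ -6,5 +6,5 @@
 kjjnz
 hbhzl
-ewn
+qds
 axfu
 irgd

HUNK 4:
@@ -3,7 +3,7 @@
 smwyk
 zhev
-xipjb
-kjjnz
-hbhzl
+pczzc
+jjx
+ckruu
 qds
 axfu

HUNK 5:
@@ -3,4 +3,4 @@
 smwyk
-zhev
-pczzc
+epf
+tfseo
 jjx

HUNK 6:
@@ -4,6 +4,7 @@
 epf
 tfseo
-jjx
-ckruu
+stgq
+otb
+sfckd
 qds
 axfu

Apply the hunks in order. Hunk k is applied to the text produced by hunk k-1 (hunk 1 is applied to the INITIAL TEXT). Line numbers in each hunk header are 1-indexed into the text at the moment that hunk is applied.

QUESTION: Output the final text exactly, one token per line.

Answer: ebq
jjdhf
smwyk
epf
tfseo
stgq
otb
sfckd
qds
axfu
irgd
hdw

Derivation:
Hunk 1: at line 5 remove [yrltm] add [ebkx,epnn,ewn] -> 12 lines: ebq jjdhf smwyk zhev xipjb kjjnz ebkx epnn ewn axfu irgd hdw
Hunk 2: at line 5 remove [ebkx,epnn] add [hbhzl] -> 11 lines: ebq jjdhf smwyk zhev xipjb kjjnz hbhzl ewn axfu irgd hdw
Hunk 3: at line 6 remove [ewn] add [qds] -> 11 lines: ebq jjdhf smwyk zhev xipjb kjjnz hbhzl qds axfu irgd hdw
Hunk 4: at line 3 remove [xipjb,kjjnz,hbhzl] add [pczzc,jjx,ckruu] -> 11 lines: ebq jjdhf smwyk zhev pczzc jjx ckruu qds axfu irgd hdw
Hunk 5: at line 3 remove [zhev,pczzc] add [epf,tfseo] -> 11 lines: ebq jjdhf smwyk epf tfseo jjx ckruu qds axfu irgd hdw
Hunk 6: at line 4 remove [jjx,ckruu] add [stgq,otb,sfckd] -> 12 lines: ebq jjdhf smwyk epf tfseo stgq otb sfckd qds axfu irgd hdw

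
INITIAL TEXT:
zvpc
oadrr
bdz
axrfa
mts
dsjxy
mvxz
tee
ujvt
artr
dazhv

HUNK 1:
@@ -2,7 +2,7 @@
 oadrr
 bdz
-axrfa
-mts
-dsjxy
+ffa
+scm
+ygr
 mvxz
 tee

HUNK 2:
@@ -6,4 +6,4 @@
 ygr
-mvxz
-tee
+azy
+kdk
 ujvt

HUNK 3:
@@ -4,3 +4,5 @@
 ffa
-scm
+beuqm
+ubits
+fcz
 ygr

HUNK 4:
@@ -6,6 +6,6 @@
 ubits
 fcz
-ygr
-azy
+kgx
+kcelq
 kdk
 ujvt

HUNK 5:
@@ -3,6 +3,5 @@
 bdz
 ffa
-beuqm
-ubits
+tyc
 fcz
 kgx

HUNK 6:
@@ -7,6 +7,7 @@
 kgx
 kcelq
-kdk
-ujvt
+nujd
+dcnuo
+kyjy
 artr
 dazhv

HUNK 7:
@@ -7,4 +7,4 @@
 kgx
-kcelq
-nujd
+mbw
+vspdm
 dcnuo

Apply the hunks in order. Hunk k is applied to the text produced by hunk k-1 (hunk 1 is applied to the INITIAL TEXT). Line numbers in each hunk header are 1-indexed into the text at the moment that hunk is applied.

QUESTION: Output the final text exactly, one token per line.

Hunk 1: at line 2 remove [axrfa,mts,dsjxy] add [ffa,scm,ygr] -> 11 lines: zvpc oadrr bdz ffa scm ygr mvxz tee ujvt artr dazhv
Hunk 2: at line 6 remove [mvxz,tee] add [azy,kdk] -> 11 lines: zvpc oadrr bdz ffa scm ygr azy kdk ujvt artr dazhv
Hunk 3: at line 4 remove [scm] add [beuqm,ubits,fcz] -> 13 lines: zvpc oadrr bdz ffa beuqm ubits fcz ygr azy kdk ujvt artr dazhv
Hunk 4: at line 6 remove [ygr,azy] add [kgx,kcelq] -> 13 lines: zvpc oadrr bdz ffa beuqm ubits fcz kgx kcelq kdk ujvt artr dazhv
Hunk 5: at line 3 remove [beuqm,ubits] add [tyc] -> 12 lines: zvpc oadrr bdz ffa tyc fcz kgx kcelq kdk ujvt artr dazhv
Hunk 6: at line 7 remove [kdk,ujvt] add [nujd,dcnuo,kyjy] -> 13 lines: zvpc oadrr bdz ffa tyc fcz kgx kcelq nujd dcnuo kyjy artr dazhv
Hunk 7: at line 7 remove [kcelq,nujd] add [mbw,vspdm] -> 13 lines: zvpc oadrr bdz ffa tyc fcz kgx mbw vspdm dcnuo kyjy artr dazhv

Answer: zvpc
oadrr
bdz
ffa
tyc
fcz
kgx
mbw
vspdm
dcnuo
kyjy
artr
dazhv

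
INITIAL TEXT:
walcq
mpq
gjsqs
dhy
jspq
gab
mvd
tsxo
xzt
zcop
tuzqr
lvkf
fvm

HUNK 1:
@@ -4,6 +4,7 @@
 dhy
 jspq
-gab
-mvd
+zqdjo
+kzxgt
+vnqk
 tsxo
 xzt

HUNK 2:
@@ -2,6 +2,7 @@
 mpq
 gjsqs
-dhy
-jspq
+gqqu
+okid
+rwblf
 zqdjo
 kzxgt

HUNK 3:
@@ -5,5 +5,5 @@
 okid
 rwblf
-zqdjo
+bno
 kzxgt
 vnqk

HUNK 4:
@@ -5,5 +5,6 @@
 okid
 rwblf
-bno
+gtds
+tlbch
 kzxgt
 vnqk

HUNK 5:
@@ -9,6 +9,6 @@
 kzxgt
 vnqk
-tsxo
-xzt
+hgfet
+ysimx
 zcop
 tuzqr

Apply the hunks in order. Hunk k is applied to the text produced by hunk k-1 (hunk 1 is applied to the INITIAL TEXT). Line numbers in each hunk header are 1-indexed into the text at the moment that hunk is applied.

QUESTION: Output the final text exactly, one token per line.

Hunk 1: at line 4 remove [gab,mvd] add [zqdjo,kzxgt,vnqk] -> 14 lines: walcq mpq gjsqs dhy jspq zqdjo kzxgt vnqk tsxo xzt zcop tuzqr lvkf fvm
Hunk 2: at line 2 remove [dhy,jspq] add [gqqu,okid,rwblf] -> 15 lines: walcq mpq gjsqs gqqu okid rwblf zqdjo kzxgt vnqk tsxo xzt zcop tuzqr lvkf fvm
Hunk 3: at line 5 remove [zqdjo] add [bno] -> 15 lines: walcq mpq gjsqs gqqu okid rwblf bno kzxgt vnqk tsxo xzt zcop tuzqr lvkf fvm
Hunk 4: at line 5 remove [bno] add [gtds,tlbch] -> 16 lines: walcq mpq gjsqs gqqu okid rwblf gtds tlbch kzxgt vnqk tsxo xzt zcop tuzqr lvkf fvm
Hunk 5: at line 9 remove [tsxo,xzt] add [hgfet,ysimx] -> 16 lines: walcq mpq gjsqs gqqu okid rwblf gtds tlbch kzxgt vnqk hgfet ysimx zcop tuzqr lvkf fvm

Answer: walcq
mpq
gjsqs
gqqu
okid
rwblf
gtds
tlbch
kzxgt
vnqk
hgfet
ysimx
zcop
tuzqr
lvkf
fvm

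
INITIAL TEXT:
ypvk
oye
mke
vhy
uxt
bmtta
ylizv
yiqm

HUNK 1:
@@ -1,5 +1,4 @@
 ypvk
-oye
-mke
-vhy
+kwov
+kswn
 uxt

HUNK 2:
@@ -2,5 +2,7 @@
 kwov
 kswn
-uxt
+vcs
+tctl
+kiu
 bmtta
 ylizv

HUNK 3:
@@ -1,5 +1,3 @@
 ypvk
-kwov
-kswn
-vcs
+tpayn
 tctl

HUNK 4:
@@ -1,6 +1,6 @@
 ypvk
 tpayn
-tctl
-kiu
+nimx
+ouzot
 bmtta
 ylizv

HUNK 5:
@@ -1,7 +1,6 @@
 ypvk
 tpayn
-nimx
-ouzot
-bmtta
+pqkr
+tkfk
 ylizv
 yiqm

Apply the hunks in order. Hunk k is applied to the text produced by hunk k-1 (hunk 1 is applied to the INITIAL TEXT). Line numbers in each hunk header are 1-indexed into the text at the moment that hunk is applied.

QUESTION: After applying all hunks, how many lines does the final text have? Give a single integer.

Hunk 1: at line 1 remove [oye,mke,vhy] add [kwov,kswn] -> 7 lines: ypvk kwov kswn uxt bmtta ylizv yiqm
Hunk 2: at line 2 remove [uxt] add [vcs,tctl,kiu] -> 9 lines: ypvk kwov kswn vcs tctl kiu bmtta ylizv yiqm
Hunk 3: at line 1 remove [kwov,kswn,vcs] add [tpayn] -> 7 lines: ypvk tpayn tctl kiu bmtta ylizv yiqm
Hunk 4: at line 1 remove [tctl,kiu] add [nimx,ouzot] -> 7 lines: ypvk tpayn nimx ouzot bmtta ylizv yiqm
Hunk 5: at line 1 remove [nimx,ouzot,bmtta] add [pqkr,tkfk] -> 6 lines: ypvk tpayn pqkr tkfk ylizv yiqm
Final line count: 6

Answer: 6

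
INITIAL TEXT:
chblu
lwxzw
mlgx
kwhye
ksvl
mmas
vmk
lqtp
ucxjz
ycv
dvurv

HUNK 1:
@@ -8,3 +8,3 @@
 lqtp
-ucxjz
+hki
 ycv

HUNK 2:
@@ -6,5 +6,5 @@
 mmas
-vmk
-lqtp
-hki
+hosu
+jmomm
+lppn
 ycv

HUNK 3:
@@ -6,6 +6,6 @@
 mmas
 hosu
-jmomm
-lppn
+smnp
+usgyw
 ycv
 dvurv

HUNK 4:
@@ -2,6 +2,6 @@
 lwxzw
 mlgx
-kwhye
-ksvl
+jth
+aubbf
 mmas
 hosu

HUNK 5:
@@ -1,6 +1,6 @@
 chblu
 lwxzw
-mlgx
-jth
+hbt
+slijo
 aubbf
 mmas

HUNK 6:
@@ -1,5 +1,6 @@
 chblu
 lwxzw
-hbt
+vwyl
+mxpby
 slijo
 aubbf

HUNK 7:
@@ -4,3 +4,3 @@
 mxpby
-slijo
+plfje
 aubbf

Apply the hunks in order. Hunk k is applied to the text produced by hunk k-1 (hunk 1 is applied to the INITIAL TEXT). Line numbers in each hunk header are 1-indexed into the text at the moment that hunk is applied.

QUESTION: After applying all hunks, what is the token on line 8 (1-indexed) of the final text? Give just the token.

Hunk 1: at line 8 remove [ucxjz] add [hki] -> 11 lines: chblu lwxzw mlgx kwhye ksvl mmas vmk lqtp hki ycv dvurv
Hunk 2: at line 6 remove [vmk,lqtp,hki] add [hosu,jmomm,lppn] -> 11 lines: chblu lwxzw mlgx kwhye ksvl mmas hosu jmomm lppn ycv dvurv
Hunk 3: at line 6 remove [jmomm,lppn] add [smnp,usgyw] -> 11 lines: chblu lwxzw mlgx kwhye ksvl mmas hosu smnp usgyw ycv dvurv
Hunk 4: at line 2 remove [kwhye,ksvl] add [jth,aubbf] -> 11 lines: chblu lwxzw mlgx jth aubbf mmas hosu smnp usgyw ycv dvurv
Hunk 5: at line 1 remove [mlgx,jth] add [hbt,slijo] -> 11 lines: chblu lwxzw hbt slijo aubbf mmas hosu smnp usgyw ycv dvurv
Hunk 6: at line 1 remove [hbt] add [vwyl,mxpby] -> 12 lines: chblu lwxzw vwyl mxpby slijo aubbf mmas hosu smnp usgyw ycv dvurv
Hunk 7: at line 4 remove [slijo] add [plfje] -> 12 lines: chblu lwxzw vwyl mxpby plfje aubbf mmas hosu smnp usgyw ycv dvurv
Final line 8: hosu

Answer: hosu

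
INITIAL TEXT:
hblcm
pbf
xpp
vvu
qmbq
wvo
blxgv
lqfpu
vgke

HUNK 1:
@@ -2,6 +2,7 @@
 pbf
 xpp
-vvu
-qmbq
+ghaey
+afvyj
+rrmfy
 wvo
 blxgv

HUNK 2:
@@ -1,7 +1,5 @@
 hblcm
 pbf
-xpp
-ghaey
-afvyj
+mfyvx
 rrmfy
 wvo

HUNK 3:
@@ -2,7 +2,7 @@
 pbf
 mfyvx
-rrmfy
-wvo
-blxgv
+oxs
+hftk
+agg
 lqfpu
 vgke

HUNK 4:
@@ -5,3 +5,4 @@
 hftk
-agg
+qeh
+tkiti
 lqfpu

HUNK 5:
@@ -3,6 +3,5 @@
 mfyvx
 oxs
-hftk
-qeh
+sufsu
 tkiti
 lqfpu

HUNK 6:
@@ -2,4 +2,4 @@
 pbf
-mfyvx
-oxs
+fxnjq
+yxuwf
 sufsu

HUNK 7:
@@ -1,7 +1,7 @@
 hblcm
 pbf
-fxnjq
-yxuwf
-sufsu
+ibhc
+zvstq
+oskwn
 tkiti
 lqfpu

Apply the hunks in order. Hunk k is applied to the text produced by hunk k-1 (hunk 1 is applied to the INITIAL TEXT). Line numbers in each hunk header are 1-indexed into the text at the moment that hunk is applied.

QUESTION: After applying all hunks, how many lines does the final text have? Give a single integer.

Hunk 1: at line 2 remove [vvu,qmbq] add [ghaey,afvyj,rrmfy] -> 10 lines: hblcm pbf xpp ghaey afvyj rrmfy wvo blxgv lqfpu vgke
Hunk 2: at line 1 remove [xpp,ghaey,afvyj] add [mfyvx] -> 8 lines: hblcm pbf mfyvx rrmfy wvo blxgv lqfpu vgke
Hunk 3: at line 2 remove [rrmfy,wvo,blxgv] add [oxs,hftk,agg] -> 8 lines: hblcm pbf mfyvx oxs hftk agg lqfpu vgke
Hunk 4: at line 5 remove [agg] add [qeh,tkiti] -> 9 lines: hblcm pbf mfyvx oxs hftk qeh tkiti lqfpu vgke
Hunk 5: at line 3 remove [hftk,qeh] add [sufsu] -> 8 lines: hblcm pbf mfyvx oxs sufsu tkiti lqfpu vgke
Hunk 6: at line 2 remove [mfyvx,oxs] add [fxnjq,yxuwf] -> 8 lines: hblcm pbf fxnjq yxuwf sufsu tkiti lqfpu vgke
Hunk 7: at line 1 remove [fxnjq,yxuwf,sufsu] add [ibhc,zvstq,oskwn] -> 8 lines: hblcm pbf ibhc zvstq oskwn tkiti lqfpu vgke
Final line count: 8

Answer: 8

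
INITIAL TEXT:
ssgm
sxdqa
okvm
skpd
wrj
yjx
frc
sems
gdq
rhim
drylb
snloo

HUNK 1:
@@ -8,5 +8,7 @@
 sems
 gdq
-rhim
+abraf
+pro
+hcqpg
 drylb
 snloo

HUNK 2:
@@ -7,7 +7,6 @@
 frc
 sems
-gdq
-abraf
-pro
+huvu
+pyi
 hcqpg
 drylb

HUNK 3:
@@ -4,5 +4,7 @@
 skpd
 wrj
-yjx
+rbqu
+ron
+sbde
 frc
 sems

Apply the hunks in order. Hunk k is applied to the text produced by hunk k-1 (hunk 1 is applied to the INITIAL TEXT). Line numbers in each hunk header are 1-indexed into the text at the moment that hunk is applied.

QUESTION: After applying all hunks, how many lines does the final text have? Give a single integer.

Hunk 1: at line 8 remove [rhim] add [abraf,pro,hcqpg] -> 14 lines: ssgm sxdqa okvm skpd wrj yjx frc sems gdq abraf pro hcqpg drylb snloo
Hunk 2: at line 7 remove [gdq,abraf,pro] add [huvu,pyi] -> 13 lines: ssgm sxdqa okvm skpd wrj yjx frc sems huvu pyi hcqpg drylb snloo
Hunk 3: at line 4 remove [yjx] add [rbqu,ron,sbde] -> 15 lines: ssgm sxdqa okvm skpd wrj rbqu ron sbde frc sems huvu pyi hcqpg drylb snloo
Final line count: 15

Answer: 15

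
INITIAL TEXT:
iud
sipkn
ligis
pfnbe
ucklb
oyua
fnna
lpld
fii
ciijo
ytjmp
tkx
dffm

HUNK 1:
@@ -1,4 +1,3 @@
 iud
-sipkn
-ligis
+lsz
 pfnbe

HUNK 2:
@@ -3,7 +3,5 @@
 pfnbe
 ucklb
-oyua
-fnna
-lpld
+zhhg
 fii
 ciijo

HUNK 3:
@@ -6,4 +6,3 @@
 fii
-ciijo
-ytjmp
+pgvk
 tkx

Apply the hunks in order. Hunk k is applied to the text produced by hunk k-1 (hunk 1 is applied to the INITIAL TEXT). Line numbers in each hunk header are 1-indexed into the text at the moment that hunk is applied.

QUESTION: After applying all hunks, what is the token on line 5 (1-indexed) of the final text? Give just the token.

Hunk 1: at line 1 remove [sipkn,ligis] add [lsz] -> 12 lines: iud lsz pfnbe ucklb oyua fnna lpld fii ciijo ytjmp tkx dffm
Hunk 2: at line 3 remove [oyua,fnna,lpld] add [zhhg] -> 10 lines: iud lsz pfnbe ucklb zhhg fii ciijo ytjmp tkx dffm
Hunk 3: at line 6 remove [ciijo,ytjmp] add [pgvk] -> 9 lines: iud lsz pfnbe ucklb zhhg fii pgvk tkx dffm
Final line 5: zhhg

Answer: zhhg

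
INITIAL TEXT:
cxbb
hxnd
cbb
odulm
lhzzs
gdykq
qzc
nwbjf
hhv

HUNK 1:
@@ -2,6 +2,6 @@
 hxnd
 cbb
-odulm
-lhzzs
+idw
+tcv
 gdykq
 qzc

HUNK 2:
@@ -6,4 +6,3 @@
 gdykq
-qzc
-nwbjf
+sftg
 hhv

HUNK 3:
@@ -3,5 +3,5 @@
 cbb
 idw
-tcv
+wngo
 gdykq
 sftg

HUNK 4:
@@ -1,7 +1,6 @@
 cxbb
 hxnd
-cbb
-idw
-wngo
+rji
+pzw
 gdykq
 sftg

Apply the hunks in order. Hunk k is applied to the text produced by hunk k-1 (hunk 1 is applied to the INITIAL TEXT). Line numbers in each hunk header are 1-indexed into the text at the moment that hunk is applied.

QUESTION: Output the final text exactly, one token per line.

Hunk 1: at line 2 remove [odulm,lhzzs] add [idw,tcv] -> 9 lines: cxbb hxnd cbb idw tcv gdykq qzc nwbjf hhv
Hunk 2: at line 6 remove [qzc,nwbjf] add [sftg] -> 8 lines: cxbb hxnd cbb idw tcv gdykq sftg hhv
Hunk 3: at line 3 remove [tcv] add [wngo] -> 8 lines: cxbb hxnd cbb idw wngo gdykq sftg hhv
Hunk 4: at line 1 remove [cbb,idw,wngo] add [rji,pzw] -> 7 lines: cxbb hxnd rji pzw gdykq sftg hhv

Answer: cxbb
hxnd
rji
pzw
gdykq
sftg
hhv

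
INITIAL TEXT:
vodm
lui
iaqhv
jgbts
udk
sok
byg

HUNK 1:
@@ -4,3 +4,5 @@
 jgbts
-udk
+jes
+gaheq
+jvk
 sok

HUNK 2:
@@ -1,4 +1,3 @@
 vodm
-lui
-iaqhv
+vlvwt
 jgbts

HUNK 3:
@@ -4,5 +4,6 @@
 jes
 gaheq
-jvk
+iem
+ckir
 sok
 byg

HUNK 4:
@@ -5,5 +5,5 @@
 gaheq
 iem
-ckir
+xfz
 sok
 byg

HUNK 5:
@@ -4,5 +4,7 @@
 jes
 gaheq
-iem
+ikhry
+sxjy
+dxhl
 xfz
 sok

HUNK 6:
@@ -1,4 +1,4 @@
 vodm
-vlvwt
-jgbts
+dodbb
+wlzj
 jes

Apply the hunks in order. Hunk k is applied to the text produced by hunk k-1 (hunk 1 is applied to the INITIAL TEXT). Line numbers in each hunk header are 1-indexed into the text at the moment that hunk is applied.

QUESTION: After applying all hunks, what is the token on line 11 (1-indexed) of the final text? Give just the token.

Hunk 1: at line 4 remove [udk] add [jes,gaheq,jvk] -> 9 lines: vodm lui iaqhv jgbts jes gaheq jvk sok byg
Hunk 2: at line 1 remove [lui,iaqhv] add [vlvwt] -> 8 lines: vodm vlvwt jgbts jes gaheq jvk sok byg
Hunk 3: at line 4 remove [jvk] add [iem,ckir] -> 9 lines: vodm vlvwt jgbts jes gaheq iem ckir sok byg
Hunk 4: at line 5 remove [ckir] add [xfz] -> 9 lines: vodm vlvwt jgbts jes gaheq iem xfz sok byg
Hunk 5: at line 4 remove [iem] add [ikhry,sxjy,dxhl] -> 11 lines: vodm vlvwt jgbts jes gaheq ikhry sxjy dxhl xfz sok byg
Hunk 6: at line 1 remove [vlvwt,jgbts] add [dodbb,wlzj] -> 11 lines: vodm dodbb wlzj jes gaheq ikhry sxjy dxhl xfz sok byg
Final line 11: byg

Answer: byg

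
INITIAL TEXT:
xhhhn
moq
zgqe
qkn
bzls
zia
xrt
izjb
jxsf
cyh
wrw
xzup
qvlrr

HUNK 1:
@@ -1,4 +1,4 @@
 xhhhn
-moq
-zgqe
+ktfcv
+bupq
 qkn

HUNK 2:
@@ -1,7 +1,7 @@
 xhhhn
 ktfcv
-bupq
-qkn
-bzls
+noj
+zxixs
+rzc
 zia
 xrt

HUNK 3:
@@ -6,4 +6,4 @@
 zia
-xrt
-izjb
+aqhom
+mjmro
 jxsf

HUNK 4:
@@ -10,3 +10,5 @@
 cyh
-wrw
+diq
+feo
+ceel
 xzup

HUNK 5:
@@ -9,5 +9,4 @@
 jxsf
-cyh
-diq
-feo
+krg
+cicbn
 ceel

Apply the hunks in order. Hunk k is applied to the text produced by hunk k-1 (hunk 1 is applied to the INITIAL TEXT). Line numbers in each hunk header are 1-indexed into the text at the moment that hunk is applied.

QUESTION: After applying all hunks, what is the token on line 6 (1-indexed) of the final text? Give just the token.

Answer: zia

Derivation:
Hunk 1: at line 1 remove [moq,zgqe] add [ktfcv,bupq] -> 13 lines: xhhhn ktfcv bupq qkn bzls zia xrt izjb jxsf cyh wrw xzup qvlrr
Hunk 2: at line 1 remove [bupq,qkn,bzls] add [noj,zxixs,rzc] -> 13 lines: xhhhn ktfcv noj zxixs rzc zia xrt izjb jxsf cyh wrw xzup qvlrr
Hunk 3: at line 6 remove [xrt,izjb] add [aqhom,mjmro] -> 13 lines: xhhhn ktfcv noj zxixs rzc zia aqhom mjmro jxsf cyh wrw xzup qvlrr
Hunk 4: at line 10 remove [wrw] add [diq,feo,ceel] -> 15 lines: xhhhn ktfcv noj zxixs rzc zia aqhom mjmro jxsf cyh diq feo ceel xzup qvlrr
Hunk 5: at line 9 remove [cyh,diq,feo] add [krg,cicbn] -> 14 lines: xhhhn ktfcv noj zxixs rzc zia aqhom mjmro jxsf krg cicbn ceel xzup qvlrr
Final line 6: zia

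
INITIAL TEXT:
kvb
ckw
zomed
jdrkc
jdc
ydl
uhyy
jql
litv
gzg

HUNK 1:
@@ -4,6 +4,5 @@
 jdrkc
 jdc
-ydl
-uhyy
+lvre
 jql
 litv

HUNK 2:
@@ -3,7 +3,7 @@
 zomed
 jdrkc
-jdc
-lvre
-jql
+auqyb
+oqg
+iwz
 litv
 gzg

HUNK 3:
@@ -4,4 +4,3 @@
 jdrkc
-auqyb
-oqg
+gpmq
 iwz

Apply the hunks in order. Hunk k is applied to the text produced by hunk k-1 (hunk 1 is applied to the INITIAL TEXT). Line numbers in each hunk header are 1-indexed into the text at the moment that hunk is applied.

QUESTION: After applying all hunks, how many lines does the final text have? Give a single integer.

Answer: 8

Derivation:
Hunk 1: at line 4 remove [ydl,uhyy] add [lvre] -> 9 lines: kvb ckw zomed jdrkc jdc lvre jql litv gzg
Hunk 2: at line 3 remove [jdc,lvre,jql] add [auqyb,oqg,iwz] -> 9 lines: kvb ckw zomed jdrkc auqyb oqg iwz litv gzg
Hunk 3: at line 4 remove [auqyb,oqg] add [gpmq] -> 8 lines: kvb ckw zomed jdrkc gpmq iwz litv gzg
Final line count: 8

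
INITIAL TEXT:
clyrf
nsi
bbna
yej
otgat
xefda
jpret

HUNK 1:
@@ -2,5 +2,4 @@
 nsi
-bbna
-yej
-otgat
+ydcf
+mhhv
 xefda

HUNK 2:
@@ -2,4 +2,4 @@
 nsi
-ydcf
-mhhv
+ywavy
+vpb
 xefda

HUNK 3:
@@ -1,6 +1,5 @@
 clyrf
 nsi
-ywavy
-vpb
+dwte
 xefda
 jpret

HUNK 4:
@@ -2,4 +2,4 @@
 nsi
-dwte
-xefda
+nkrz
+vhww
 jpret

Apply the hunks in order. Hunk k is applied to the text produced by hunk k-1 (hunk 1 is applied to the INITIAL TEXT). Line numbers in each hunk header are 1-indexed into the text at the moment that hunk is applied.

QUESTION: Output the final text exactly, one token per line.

Answer: clyrf
nsi
nkrz
vhww
jpret

Derivation:
Hunk 1: at line 2 remove [bbna,yej,otgat] add [ydcf,mhhv] -> 6 lines: clyrf nsi ydcf mhhv xefda jpret
Hunk 2: at line 2 remove [ydcf,mhhv] add [ywavy,vpb] -> 6 lines: clyrf nsi ywavy vpb xefda jpret
Hunk 3: at line 1 remove [ywavy,vpb] add [dwte] -> 5 lines: clyrf nsi dwte xefda jpret
Hunk 4: at line 2 remove [dwte,xefda] add [nkrz,vhww] -> 5 lines: clyrf nsi nkrz vhww jpret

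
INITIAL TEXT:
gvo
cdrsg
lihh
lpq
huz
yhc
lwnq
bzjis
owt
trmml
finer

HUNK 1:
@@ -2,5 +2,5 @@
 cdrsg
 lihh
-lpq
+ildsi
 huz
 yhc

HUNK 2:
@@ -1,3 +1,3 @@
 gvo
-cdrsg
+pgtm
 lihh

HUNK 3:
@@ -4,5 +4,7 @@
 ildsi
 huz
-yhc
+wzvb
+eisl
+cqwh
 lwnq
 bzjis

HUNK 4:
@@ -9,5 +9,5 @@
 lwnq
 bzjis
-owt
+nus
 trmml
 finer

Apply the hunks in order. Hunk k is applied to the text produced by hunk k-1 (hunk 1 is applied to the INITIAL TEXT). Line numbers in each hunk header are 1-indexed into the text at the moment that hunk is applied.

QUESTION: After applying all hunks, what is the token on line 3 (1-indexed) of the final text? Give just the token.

Hunk 1: at line 2 remove [lpq] add [ildsi] -> 11 lines: gvo cdrsg lihh ildsi huz yhc lwnq bzjis owt trmml finer
Hunk 2: at line 1 remove [cdrsg] add [pgtm] -> 11 lines: gvo pgtm lihh ildsi huz yhc lwnq bzjis owt trmml finer
Hunk 3: at line 4 remove [yhc] add [wzvb,eisl,cqwh] -> 13 lines: gvo pgtm lihh ildsi huz wzvb eisl cqwh lwnq bzjis owt trmml finer
Hunk 4: at line 9 remove [owt] add [nus] -> 13 lines: gvo pgtm lihh ildsi huz wzvb eisl cqwh lwnq bzjis nus trmml finer
Final line 3: lihh

Answer: lihh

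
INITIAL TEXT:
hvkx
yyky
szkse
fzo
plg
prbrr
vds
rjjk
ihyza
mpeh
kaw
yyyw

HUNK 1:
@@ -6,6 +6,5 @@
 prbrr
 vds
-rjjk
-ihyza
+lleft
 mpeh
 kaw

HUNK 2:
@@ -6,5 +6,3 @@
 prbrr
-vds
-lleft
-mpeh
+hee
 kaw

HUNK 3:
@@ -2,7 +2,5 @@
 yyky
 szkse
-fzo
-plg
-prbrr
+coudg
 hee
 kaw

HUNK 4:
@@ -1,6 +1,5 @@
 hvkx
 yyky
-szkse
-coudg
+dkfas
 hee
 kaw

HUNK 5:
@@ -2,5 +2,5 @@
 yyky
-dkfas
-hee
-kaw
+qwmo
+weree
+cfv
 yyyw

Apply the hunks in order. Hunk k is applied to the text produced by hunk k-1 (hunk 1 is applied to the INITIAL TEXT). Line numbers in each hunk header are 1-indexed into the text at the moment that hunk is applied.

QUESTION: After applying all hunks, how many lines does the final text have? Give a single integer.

Answer: 6

Derivation:
Hunk 1: at line 6 remove [rjjk,ihyza] add [lleft] -> 11 lines: hvkx yyky szkse fzo plg prbrr vds lleft mpeh kaw yyyw
Hunk 2: at line 6 remove [vds,lleft,mpeh] add [hee] -> 9 lines: hvkx yyky szkse fzo plg prbrr hee kaw yyyw
Hunk 3: at line 2 remove [fzo,plg,prbrr] add [coudg] -> 7 lines: hvkx yyky szkse coudg hee kaw yyyw
Hunk 4: at line 1 remove [szkse,coudg] add [dkfas] -> 6 lines: hvkx yyky dkfas hee kaw yyyw
Hunk 5: at line 2 remove [dkfas,hee,kaw] add [qwmo,weree,cfv] -> 6 lines: hvkx yyky qwmo weree cfv yyyw
Final line count: 6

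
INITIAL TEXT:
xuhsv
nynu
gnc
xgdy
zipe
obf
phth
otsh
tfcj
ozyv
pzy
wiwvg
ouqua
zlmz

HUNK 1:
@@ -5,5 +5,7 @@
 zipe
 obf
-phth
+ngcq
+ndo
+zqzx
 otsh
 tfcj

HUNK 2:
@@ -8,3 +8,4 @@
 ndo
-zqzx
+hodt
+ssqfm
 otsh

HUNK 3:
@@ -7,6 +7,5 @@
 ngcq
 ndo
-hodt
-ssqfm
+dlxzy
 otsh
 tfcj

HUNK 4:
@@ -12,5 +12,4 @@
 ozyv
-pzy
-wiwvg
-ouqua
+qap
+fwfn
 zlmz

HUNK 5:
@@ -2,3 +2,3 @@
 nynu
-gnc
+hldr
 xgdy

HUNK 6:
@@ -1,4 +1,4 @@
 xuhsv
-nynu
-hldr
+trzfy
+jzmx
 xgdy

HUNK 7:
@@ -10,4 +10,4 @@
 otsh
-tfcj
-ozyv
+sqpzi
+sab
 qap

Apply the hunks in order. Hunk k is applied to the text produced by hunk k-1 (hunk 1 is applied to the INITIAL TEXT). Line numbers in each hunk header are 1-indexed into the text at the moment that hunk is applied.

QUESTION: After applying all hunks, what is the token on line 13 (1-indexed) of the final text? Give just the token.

Hunk 1: at line 5 remove [phth] add [ngcq,ndo,zqzx] -> 16 lines: xuhsv nynu gnc xgdy zipe obf ngcq ndo zqzx otsh tfcj ozyv pzy wiwvg ouqua zlmz
Hunk 2: at line 8 remove [zqzx] add [hodt,ssqfm] -> 17 lines: xuhsv nynu gnc xgdy zipe obf ngcq ndo hodt ssqfm otsh tfcj ozyv pzy wiwvg ouqua zlmz
Hunk 3: at line 7 remove [hodt,ssqfm] add [dlxzy] -> 16 lines: xuhsv nynu gnc xgdy zipe obf ngcq ndo dlxzy otsh tfcj ozyv pzy wiwvg ouqua zlmz
Hunk 4: at line 12 remove [pzy,wiwvg,ouqua] add [qap,fwfn] -> 15 lines: xuhsv nynu gnc xgdy zipe obf ngcq ndo dlxzy otsh tfcj ozyv qap fwfn zlmz
Hunk 5: at line 2 remove [gnc] add [hldr] -> 15 lines: xuhsv nynu hldr xgdy zipe obf ngcq ndo dlxzy otsh tfcj ozyv qap fwfn zlmz
Hunk 6: at line 1 remove [nynu,hldr] add [trzfy,jzmx] -> 15 lines: xuhsv trzfy jzmx xgdy zipe obf ngcq ndo dlxzy otsh tfcj ozyv qap fwfn zlmz
Hunk 7: at line 10 remove [tfcj,ozyv] add [sqpzi,sab] -> 15 lines: xuhsv trzfy jzmx xgdy zipe obf ngcq ndo dlxzy otsh sqpzi sab qap fwfn zlmz
Final line 13: qap

Answer: qap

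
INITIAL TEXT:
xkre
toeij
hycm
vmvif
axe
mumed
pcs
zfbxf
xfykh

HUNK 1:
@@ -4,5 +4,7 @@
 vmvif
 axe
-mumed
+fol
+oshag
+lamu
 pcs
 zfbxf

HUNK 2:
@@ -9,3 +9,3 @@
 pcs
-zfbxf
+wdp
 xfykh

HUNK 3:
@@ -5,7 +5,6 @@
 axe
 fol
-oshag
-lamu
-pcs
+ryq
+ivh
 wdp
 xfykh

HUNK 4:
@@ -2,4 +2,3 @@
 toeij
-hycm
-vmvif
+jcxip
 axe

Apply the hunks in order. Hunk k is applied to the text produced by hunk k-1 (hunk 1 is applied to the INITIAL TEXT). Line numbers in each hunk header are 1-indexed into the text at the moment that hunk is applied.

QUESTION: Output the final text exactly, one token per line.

Answer: xkre
toeij
jcxip
axe
fol
ryq
ivh
wdp
xfykh

Derivation:
Hunk 1: at line 4 remove [mumed] add [fol,oshag,lamu] -> 11 lines: xkre toeij hycm vmvif axe fol oshag lamu pcs zfbxf xfykh
Hunk 2: at line 9 remove [zfbxf] add [wdp] -> 11 lines: xkre toeij hycm vmvif axe fol oshag lamu pcs wdp xfykh
Hunk 3: at line 5 remove [oshag,lamu,pcs] add [ryq,ivh] -> 10 lines: xkre toeij hycm vmvif axe fol ryq ivh wdp xfykh
Hunk 4: at line 2 remove [hycm,vmvif] add [jcxip] -> 9 lines: xkre toeij jcxip axe fol ryq ivh wdp xfykh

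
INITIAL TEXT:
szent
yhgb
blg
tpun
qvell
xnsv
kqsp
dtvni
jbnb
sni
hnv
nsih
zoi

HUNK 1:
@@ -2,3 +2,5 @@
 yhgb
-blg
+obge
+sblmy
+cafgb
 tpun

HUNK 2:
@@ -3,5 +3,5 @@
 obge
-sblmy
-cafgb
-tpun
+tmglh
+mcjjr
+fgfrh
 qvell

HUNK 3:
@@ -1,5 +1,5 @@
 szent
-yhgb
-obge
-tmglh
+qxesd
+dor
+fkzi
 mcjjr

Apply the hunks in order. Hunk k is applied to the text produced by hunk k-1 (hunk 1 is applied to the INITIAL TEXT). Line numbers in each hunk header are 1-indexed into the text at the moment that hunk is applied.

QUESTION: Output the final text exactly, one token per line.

Answer: szent
qxesd
dor
fkzi
mcjjr
fgfrh
qvell
xnsv
kqsp
dtvni
jbnb
sni
hnv
nsih
zoi

Derivation:
Hunk 1: at line 2 remove [blg] add [obge,sblmy,cafgb] -> 15 lines: szent yhgb obge sblmy cafgb tpun qvell xnsv kqsp dtvni jbnb sni hnv nsih zoi
Hunk 2: at line 3 remove [sblmy,cafgb,tpun] add [tmglh,mcjjr,fgfrh] -> 15 lines: szent yhgb obge tmglh mcjjr fgfrh qvell xnsv kqsp dtvni jbnb sni hnv nsih zoi
Hunk 3: at line 1 remove [yhgb,obge,tmglh] add [qxesd,dor,fkzi] -> 15 lines: szent qxesd dor fkzi mcjjr fgfrh qvell xnsv kqsp dtvni jbnb sni hnv nsih zoi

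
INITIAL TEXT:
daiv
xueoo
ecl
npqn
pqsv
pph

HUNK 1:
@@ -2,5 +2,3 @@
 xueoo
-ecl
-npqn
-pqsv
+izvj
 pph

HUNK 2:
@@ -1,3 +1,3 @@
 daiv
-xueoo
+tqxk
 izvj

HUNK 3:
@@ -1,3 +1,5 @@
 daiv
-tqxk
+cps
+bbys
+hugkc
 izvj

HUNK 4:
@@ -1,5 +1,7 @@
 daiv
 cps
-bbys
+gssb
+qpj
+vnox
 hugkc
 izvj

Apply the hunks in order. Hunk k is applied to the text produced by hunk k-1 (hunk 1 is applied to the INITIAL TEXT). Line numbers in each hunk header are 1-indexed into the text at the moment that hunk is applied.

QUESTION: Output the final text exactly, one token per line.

Answer: daiv
cps
gssb
qpj
vnox
hugkc
izvj
pph

Derivation:
Hunk 1: at line 2 remove [ecl,npqn,pqsv] add [izvj] -> 4 lines: daiv xueoo izvj pph
Hunk 2: at line 1 remove [xueoo] add [tqxk] -> 4 lines: daiv tqxk izvj pph
Hunk 3: at line 1 remove [tqxk] add [cps,bbys,hugkc] -> 6 lines: daiv cps bbys hugkc izvj pph
Hunk 4: at line 1 remove [bbys] add [gssb,qpj,vnox] -> 8 lines: daiv cps gssb qpj vnox hugkc izvj pph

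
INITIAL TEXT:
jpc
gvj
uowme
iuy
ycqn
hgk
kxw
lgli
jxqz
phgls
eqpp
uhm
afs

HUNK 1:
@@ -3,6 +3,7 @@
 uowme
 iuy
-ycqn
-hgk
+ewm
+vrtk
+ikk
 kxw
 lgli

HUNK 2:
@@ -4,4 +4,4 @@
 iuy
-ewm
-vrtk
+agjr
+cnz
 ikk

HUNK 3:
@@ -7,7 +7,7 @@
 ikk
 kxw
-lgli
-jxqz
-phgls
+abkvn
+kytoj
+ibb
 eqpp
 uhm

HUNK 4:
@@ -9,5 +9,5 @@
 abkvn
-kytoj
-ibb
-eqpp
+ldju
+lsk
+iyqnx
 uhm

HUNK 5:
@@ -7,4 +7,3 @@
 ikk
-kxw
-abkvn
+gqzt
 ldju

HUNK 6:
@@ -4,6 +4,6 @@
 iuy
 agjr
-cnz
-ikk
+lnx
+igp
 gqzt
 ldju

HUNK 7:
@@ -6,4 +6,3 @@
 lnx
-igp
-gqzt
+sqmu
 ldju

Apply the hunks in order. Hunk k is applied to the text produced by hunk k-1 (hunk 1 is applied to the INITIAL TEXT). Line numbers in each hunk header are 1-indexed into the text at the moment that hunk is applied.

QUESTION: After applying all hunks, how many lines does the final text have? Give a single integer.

Answer: 12

Derivation:
Hunk 1: at line 3 remove [ycqn,hgk] add [ewm,vrtk,ikk] -> 14 lines: jpc gvj uowme iuy ewm vrtk ikk kxw lgli jxqz phgls eqpp uhm afs
Hunk 2: at line 4 remove [ewm,vrtk] add [agjr,cnz] -> 14 lines: jpc gvj uowme iuy agjr cnz ikk kxw lgli jxqz phgls eqpp uhm afs
Hunk 3: at line 7 remove [lgli,jxqz,phgls] add [abkvn,kytoj,ibb] -> 14 lines: jpc gvj uowme iuy agjr cnz ikk kxw abkvn kytoj ibb eqpp uhm afs
Hunk 4: at line 9 remove [kytoj,ibb,eqpp] add [ldju,lsk,iyqnx] -> 14 lines: jpc gvj uowme iuy agjr cnz ikk kxw abkvn ldju lsk iyqnx uhm afs
Hunk 5: at line 7 remove [kxw,abkvn] add [gqzt] -> 13 lines: jpc gvj uowme iuy agjr cnz ikk gqzt ldju lsk iyqnx uhm afs
Hunk 6: at line 4 remove [cnz,ikk] add [lnx,igp] -> 13 lines: jpc gvj uowme iuy agjr lnx igp gqzt ldju lsk iyqnx uhm afs
Hunk 7: at line 6 remove [igp,gqzt] add [sqmu] -> 12 lines: jpc gvj uowme iuy agjr lnx sqmu ldju lsk iyqnx uhm afs
Final line count: 12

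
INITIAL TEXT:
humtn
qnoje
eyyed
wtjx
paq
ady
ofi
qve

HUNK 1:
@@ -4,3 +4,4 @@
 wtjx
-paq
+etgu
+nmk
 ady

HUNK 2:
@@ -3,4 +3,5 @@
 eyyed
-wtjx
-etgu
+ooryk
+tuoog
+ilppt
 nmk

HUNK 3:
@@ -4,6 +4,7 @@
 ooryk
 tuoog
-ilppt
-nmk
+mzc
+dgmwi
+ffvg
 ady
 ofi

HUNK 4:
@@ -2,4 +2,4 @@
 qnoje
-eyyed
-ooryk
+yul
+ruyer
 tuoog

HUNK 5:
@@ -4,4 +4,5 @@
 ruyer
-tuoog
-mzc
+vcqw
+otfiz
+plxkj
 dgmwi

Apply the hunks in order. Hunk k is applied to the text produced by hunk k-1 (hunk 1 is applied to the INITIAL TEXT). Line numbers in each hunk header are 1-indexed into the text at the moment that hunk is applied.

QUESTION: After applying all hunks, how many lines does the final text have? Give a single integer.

Hunk 1: at line 4 remove [paq] add [etgu,nmk] -> 9 lines: humtn qnoje eyyed wtjx etgu nmk ady ofi qve
Hunk 2: at line 3 remove [wtjx,etgu] add [ooryk,tuoog,ilppt] -> 10 lines: humtn qnoje eyyed ooryk tuoog ilppt nmk ady ofi qve
Hunk 3: at line 4 remove [ilppt,nmk] add [mzc,dgmwi,ffvg] -> 11 lines: humtn qnoje eyyed ooryk tuoog mzc dgmwi ffvg ady ofi qve
Hunk 4: at line 2 remove [eyyed,ooryk] add [yul,ruyer] -> 11 lines: humtn qnoje yul ruyer tuoog mzc dgmwi ffvg ady ofi qve
Hunk 5: at line 4 remove [tuoog,mzc] add [vcqw,otfiz,plxkj] -> 12 lines: humtn qnoje yul ruyer vcqw otfiz plxkj dgmwi ffvg ady ofi qve
Final line count: 12

Answer: 12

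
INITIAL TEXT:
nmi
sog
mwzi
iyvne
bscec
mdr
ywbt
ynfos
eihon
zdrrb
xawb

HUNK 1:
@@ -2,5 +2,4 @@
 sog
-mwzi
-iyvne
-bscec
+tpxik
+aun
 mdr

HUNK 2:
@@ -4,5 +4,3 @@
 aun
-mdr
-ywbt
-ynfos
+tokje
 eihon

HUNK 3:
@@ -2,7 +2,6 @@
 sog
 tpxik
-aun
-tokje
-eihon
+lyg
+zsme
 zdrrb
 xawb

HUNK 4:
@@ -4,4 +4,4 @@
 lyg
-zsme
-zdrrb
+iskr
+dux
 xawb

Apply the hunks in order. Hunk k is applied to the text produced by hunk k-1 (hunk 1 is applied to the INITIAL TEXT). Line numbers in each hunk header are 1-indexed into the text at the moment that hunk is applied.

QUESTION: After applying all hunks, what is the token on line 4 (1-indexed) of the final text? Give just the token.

Hunk 1: at line 2 remove [mwzi,iyvne,bscec] add [tpxik,aun] -> 10 lines: nmi sog tpxik aun mdr ywbt ynfos eihon zdrrb xawb
Hunk 2: at line 4 remove [mdr,ywbt,ynfos] add [tokje] -> 8 lines: nmi sog tpxik aun tokje eihon zdrrb xawb
Hunk 3: at line 2 remove [aun,tokje,eihon] add [lyg,zsme] -> 7 lines: nmi sog tpxik lyg zsme zdrrb xawb
Hunk 4: at line 4 remove [zsme,zdrrb] add [iskr,dux] -> 7 lines: nmi sog tpxik lyg iskr dux xawb
Final line 4: lyg

Answer: lyg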